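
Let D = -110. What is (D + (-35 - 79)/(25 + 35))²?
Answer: 1252161/100 ≈ 12522.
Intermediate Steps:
(D + (-35 - 79)/(25 + 35))² = (-110 + (-35 - 79)/(25 + 35))² = (-110 - 114/60)² = (-110 - 114*1/60)² = (-110 - 19/10)² = (-1119/10)² = 1252161/100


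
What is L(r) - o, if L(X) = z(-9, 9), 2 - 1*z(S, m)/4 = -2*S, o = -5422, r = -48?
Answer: 5358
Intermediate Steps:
z(S, m) = 8 + 8*S (z(S, m) = 8 - (-8)*S = 8 + 8*S)
L(X) = -64 (L(X) = 8 + 8*(-9) = 8 - 72 = -64)
L(r) - o = -64 - 1*(-5422) = -64 + 5422 = 5358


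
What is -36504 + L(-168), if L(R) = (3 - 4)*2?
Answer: -36506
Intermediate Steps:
L(R) = -2 (L(R) = -1*2 = -2)
-36504 + L(-168) = -36504 - 2 = -36506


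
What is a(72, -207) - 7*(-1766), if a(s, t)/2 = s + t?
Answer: 12092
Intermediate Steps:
a(s, t) = 2*s + 2*t (a(s, t) = 2*(s + t) = 2*s + 2*t)
a(72, -207) - 7*(-1766) = (2*72 + 2*(-207)) - 7*(-1766) = (144 - 414) + 12362 = -270 + 12362 = 12092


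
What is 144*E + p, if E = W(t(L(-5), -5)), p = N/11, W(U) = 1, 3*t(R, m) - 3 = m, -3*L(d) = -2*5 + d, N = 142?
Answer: 1726/11 ≈ 156.91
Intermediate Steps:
L(d) = 10/3 - d/3 (L(d) = -(-2*5 + d)/3 = -(-10 + d)/3 = 10/3 - d/3)
t(R, m) = 1 + m/3
p = 142/11 ≈ 12.909
E = 1
144*E + p = 144*1 + 142/11 = 144 + 142/11 = 1726/11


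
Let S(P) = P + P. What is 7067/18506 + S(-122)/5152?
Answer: 3986715/11917864 ≈ 0.33452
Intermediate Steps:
S(P) = 2*P
7067/18506 + S(-122)/5152 = 7067/18506 + (2*(-122))/5152 = 7067*(1/18506) - 244*1/5152 = 7067/18506 - 61/1288 = 3986715/11917864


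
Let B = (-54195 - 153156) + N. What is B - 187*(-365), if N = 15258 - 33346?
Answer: -157184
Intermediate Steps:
N = -18088
B = -225439 (B = (-54195 - 153156) - 18088 = -207351 - 18088 = -225439)
B - 187*(-365) = -225439 - 187*(-365) = -225439 + 68255 = -157184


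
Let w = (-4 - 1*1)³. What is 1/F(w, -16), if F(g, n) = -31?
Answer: -1/31 ≈ -0.032258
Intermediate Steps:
w = -125 (w = (-4 - 1)³ = (-5)³ = -125)
1/F(w, -16) = 1/(-31) = -1/31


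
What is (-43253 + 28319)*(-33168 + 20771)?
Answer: 185136798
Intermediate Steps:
(-43253 + 28319)*(-33168 + 20771) = -14934*(-12397) = 185136798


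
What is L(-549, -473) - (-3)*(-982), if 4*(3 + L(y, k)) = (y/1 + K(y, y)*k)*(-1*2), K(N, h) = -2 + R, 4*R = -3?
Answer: -26599/8 ≈ -3324.9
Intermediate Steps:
R = -¾ (R = (¼)*(-3) = -¾ ≈ -0.75000)
K(N, h) = -11/4 (K(N, h) = -2 - ¾ = -11/4)
L(y, k) = -3 - y/2 + 11*k/8 (L(y, k) = -3 + ((y/1 - 11*k/4)*(-1*2))/4 = -3 + ((1*y - 11*k/4)*(-2))/4 = -3 + ((y - 11*k/4)*(-2))/4 = -3 + (-2*y + 11*k/2)/4 = -3 + (-y/2 + 11*k/8) = -3 - y/2 + 11*k/8)
L(-549, -473) - (-3)*(-982) = (-3 - ½*(-549) + (11/8)*(-473)) - (-3)*(-982) = (-3 + 549/2 - 5203/8) - 1*2946 = -3031/8 - 2946 = -26599/8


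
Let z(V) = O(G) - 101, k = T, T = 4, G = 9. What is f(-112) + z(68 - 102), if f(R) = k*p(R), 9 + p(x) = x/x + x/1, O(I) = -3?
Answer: -584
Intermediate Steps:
p(x) = -8 + x (p(x) = -9 + (x/x + x/1) = -9 + (1 + x*1) = -9 + (1 + x) = -8 + x)
k = 4
f(R) = -32 + 4*R (f(R) = 4*(-8 + R) = -32 + 4*R)
z(V) = -104 (z(V) = -3 - 101 = -104)
f(-112) + z(68 - 102) = (-32 + 4*(-112)) - 104 = (-32 - 448) - 104 = -480 - 104 = -584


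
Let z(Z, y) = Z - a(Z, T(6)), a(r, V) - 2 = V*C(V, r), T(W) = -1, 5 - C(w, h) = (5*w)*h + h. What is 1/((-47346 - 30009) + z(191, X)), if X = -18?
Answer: -1/76397 ≈ -1.3090e-5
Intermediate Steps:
C(w, h) = 5 - h - 5*h*w (C(w, h) = 5 - ((5*w)*h + h) = 5 - (5*h*w + h) = 5 - (h + 5*h*w) = 5 + (-h - 5*h*w) = 5 - h - 5*h*w)
a(r, V) = 2 + V*(5 - r - 5*V*r) (a(r, V) = 2 + V*(5 - r - 5*r*V) = 2 + V*(5 - r - 5*V*r))
z(Z, y) = 3 + 5*Z (z(Z, y) = Z - (2 - 1*(-1)*(-5 + Z + 5*(-1)*Z)) = Z - (2 - 1*(-1)*(-5 + Z - 5*Z)) = Z - (2 - 1*(-1)*(-5 - 4*Z)) = Z - (2 + (-5 - 4*Z)) = Z - (-3 - 4*Z) = Z + (3 + 4*Z) = 3 + 5*Z)
1/((-47346 - 30009) + z(191, X)) = 1/((-47346 - 30009) + (3 + 5*191)) = 1/(-77355 + (3 + 955)) = 1/(-77355 + 958) = 1/(-76397) = -1/76397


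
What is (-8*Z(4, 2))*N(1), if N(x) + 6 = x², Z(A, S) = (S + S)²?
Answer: 640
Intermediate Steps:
Z(A, S) = 4*S² (Z(A, S) = (2*S)² = 4*S²)
N(x) = -6 + x²
(-8*Z(4, 2))*N(1) = (-32*2²)*(-6 + 1²) = (-32*4)*(-6 + 1) = -8*16*(-5) = -128*(-5) = 640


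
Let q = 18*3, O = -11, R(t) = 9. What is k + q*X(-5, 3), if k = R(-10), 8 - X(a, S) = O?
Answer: 1035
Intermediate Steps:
X(a, S) = 19 (X(a, S) = 8 - 1*(-11) = 8 + 11 = 19)
q = 54
k = 9
k + q*X(-5, 3) = 9 + 54*19 = 9 + 1026 = 1035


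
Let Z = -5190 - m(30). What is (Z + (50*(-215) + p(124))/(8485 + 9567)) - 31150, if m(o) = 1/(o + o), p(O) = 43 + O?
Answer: -4920154229/135390 ≈ -36341.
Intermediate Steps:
m(o) = 1/(2*o)
Z = -311401/60 (Z = -5190 - 1/(2*30) = -5190 - 1*1/60 = -5190 - 1/60 = -311401/60 ≈ -5190.0)
(Z + (50*(-215) + p(124))/(8485 + 9567)) - 31150 = (-311401/60 + (50*(-215) + (43 + 124))/(8485 + 9567)) - 31150 = (-311401/60 + (-10750 + 167)/18052) - 31150 = (-311401/60 - 10583*1/18052) - 31150 = (-311401/60 - 10583/18052) - 31150 = -702755729/135390 - 31150 = -4920154229/135390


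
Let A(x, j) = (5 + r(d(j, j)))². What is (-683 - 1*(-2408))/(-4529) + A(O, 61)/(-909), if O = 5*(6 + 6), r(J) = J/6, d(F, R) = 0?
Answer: -1681250/4116861 ≈ -0.40838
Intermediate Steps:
r(J) = J/6 (r(J) = J*(⅙) = J/6)
O = 60 (O = 5*12 = 60)
A(x, j) = 25 (A(x, j) = (5 + (⅙)*0)² = (5 + 0)² = 5² = 25)
(-683 - 1*(-2408))/(-4529) + A(O, 61)/(-909) = (-683 - 1*(-2408))/(-4529) + 25/(-909) = (-683 + 2408)*(-1/4529) + 25*(-1/909) = 1725*(-1/4529) - 25/909 = -1725/4529 - 25/909 = -1681250/4116861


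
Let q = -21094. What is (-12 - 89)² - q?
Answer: 31295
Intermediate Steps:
(-12 - 89)² - q = (-12 - 89)² - 1*(-21094) = (-101)² + 21094 = 10201 + 21094 = 31295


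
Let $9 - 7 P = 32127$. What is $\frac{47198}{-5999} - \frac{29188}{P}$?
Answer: $- \frac{145106840}{96337941} \approx -1.5062$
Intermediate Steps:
$P = - \frac{32118}{7}$ ($P = \frac{9}{7} - \frac{32127}{7} = - \frac{32118}{7} \approx -4588.3$)
$\frac{47198}{-5999} - \frac{29188}{P} = \frac{47198}{-5999} - \frac{29188}{- \frac{32118}{7}} = 47198 \left(- \frac{1}{5999}\right) - - \frac{102158}{16059} = - \frac{47198}{5999} + \frac{102158}{16059} = - \frac{145106840}{96337941}$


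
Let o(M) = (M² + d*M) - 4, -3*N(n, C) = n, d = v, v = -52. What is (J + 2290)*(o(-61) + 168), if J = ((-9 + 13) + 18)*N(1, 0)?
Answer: 48326336/3 ≈ 1.6109e+7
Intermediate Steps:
d = -52
N(n, C) = -n/3
o(M) = -4 + M² - 52*M (o(M) = (M² - 52*M) - 4 = -4 + M² - 52*M)
J = -22/3 (J = ((-9 + 13) + 18)*(-⅓*1) = (4 + 18)*(-⅓) = 22*(-⅓) = -22/3 ≈ -7.3333)
(J + 2290)*(o(-61) + 168) = (-22/3 + 2290)*((-4 + (-61)² - 52*(-61)) + 168) = 6848*((-4 + 3721 + 3172) + 168)/3 = 6848*(6889 + 168)/3 = (6848/3)*7057 = 48326336/3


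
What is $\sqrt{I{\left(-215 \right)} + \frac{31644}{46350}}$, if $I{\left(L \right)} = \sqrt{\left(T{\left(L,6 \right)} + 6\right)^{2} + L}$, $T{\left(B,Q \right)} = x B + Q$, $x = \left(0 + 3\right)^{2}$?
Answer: $\frac{\sqrt{181074 + 265225 \sqrt{3697714}}}{515} \approx 43.859$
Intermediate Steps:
$x = 9$ ($x = 3^{2} = 9$)
$T{\left(B,Q \right)} = Q + 9 B$ ($T{\left(B,Q \right)} = 9 B + Q = Q + 9 B$)
$I{\left(L \right)} = \sqrt{L + \left(12 + 9 L\right)^{2}}$ ($I{\left(L \right)} = \sqrt{\left(\left(6 + 9 L\right) + 6\right)^{2} + L} = \sqrt{\left(12 + 9 L\right)^{2} + L} = \sqrt{L + \left(12 + 9 L\right)^{2}}$)
$\sqrt{I{\left(-215 \right)} + \frac{31644}{46350}} = \sqrt{\sqrt{-215 + 9 \left(4 + 3 \left(-215\right)\right)^{2}} + \frac{31644}{46350}} = \sqrt{\sqrt{-215 + 9 \left(4 - 645\right)^{2}} + 31644 \cdot \frac{1}{46350}} = \sqrt{\sqrt{-215 + 9 \left(-641\right)^{2}} + \frac{1758}{2575}} = \sqrt{\sqrt{-215 + 9 \cdot 410881} + \frac{1758}{2575}} = \sqrt{\sqrt{-215 + 3697929} + \frac{1758}{2575}} = \sqrt{\sqrt{3697714} + \frac{1758}{2575}} = \sqrt{\frac{1758}{2575} + \sqrt{3697714}}$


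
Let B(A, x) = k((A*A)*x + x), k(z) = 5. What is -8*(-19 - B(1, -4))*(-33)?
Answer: -6336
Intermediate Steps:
B(A, x) = 5
-8*(-19 - B(1, -4))*(-33) = -8*(-19 - 1*5)*(-33) = -8*(-19 - 5)*(-33) = -8*(-24)*(-33) = 192*(-33) = -6336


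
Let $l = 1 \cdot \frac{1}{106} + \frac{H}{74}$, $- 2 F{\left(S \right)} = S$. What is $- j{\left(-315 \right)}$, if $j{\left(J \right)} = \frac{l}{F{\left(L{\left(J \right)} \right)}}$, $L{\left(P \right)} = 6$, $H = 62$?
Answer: $\frac{3323}{11766} \approx 0.28242$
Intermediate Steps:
$F{\left(S \right)} = - \frac{S}{2}$
$l = \frac{3323}{3922}$ ($l = 1 \cdot \frac{1}{106} + \frac{62}{74} = 1 \cdot \frac{1}{106} + 62 \cdot \frac{1}{74} = \frac{1}{106} + \frac{31}{37} = \frac{3323}{3922} \approx 0.84727$)
$j{\left(J \right)} = - \frac{3323}{11766}$ ($j{\left(J \right)} = \frac{3323}{3922 \left(\left(- \frac{1}{2}\right) 6\right)} = \frac{3323}{3922 \left(-3\right)} = \frac{3323}{3922} \left(- \frac{1}{3}\right) = - \frac{3323}{11766}$)
$- j{\left(-315 \right)} = \left(-1\right) \left(- \frac{3323}{11766}\right) = \frac{3323}{11766}$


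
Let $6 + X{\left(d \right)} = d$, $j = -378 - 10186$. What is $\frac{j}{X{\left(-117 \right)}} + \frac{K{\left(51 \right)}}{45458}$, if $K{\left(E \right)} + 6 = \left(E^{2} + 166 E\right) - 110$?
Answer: $\frac{481565285}{5591334} \approx 86.127$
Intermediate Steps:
$j = -10564$
$K{\left(E \right)} = -116 + E^{2} + 166 E$ ($K{\left(E \right)} = -6 - \left(110 - E^{2} - 166 E\right) = -6 + \left(-110 + E^{2} + 166 E\right) = -116 + E^{2} + 166 E$)
$X{\left(d \right)} = -6 + d$
$\frac{j}{X{\left(-117 \right)}} + \frac{K{\left(51 \right)}}{45458} = - \frac{10564}{-6 - 117} + \frac{-116 + 51^{2} + 166 \cdot 51}{45458} = - \frac{10564}{-123} + \left(-116 + 2601 + 8466\right) \frac{1}{45458} = \left(-10564\right) \left(- \frac{1}{123}\right) + 10951 \cdot \frac{1}{45458} = \frac{10564}{123} + \frac{10951}{45458} = \frac{481565285}{5591334}$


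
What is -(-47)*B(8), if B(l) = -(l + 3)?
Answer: -517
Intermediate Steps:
B(l) = -3 - l (B(l) = -(3 + l) = -3 - l)
-(-47)*B(8) = -(-47)*(-3 - 1*8) = -(-47)*(-3 - 8) = -(-47)*(-11) = -1*517 = -517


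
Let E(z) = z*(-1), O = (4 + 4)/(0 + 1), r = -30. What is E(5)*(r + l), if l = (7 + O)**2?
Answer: -975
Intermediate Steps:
O = 8 (O = 8/1 = 8*1 = 8)
E(z) = -z
l = 225 (l = (7 + 8)**2 = 15**2 = 225)
E(5)*(r + l) = (-1*5)*(-30 + 225) = -5*195 = -975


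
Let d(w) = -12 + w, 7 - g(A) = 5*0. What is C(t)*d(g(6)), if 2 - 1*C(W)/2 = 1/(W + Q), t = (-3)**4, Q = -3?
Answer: -775/39 ≈ -19.872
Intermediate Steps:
g(A) = 7 (g(A) = 7 - 5*0 = 7 - 1*0 = 7 + 0 = 7)
t = 81
C(W) = 4 - 2/(-3 + W) (C(W) = 4 - 2/(W - 3) = 4 - 2/(-3 + W))
C(t)*d(g(6)) = (2*(-7 + 2*81)/(-3 + 81))*(-12 + 7) = (2*(-7 + 162)/78)*(-5) = (2*(1/78)*155)*(-5) = (155/39)*(-5) = -775/39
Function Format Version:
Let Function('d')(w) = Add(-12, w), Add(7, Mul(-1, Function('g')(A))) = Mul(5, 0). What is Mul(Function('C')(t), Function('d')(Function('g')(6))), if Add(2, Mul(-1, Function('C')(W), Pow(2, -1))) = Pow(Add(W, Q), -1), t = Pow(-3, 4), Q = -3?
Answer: Rational(-775, 39) ≈ -19.872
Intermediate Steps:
Function('g')(A) = 7 (Function('g')(A) = Add(7, Mul(-1, Mul(5, 0))) = Add(7, Mul(-1, 0)) = Add(7, 0) = 7)
t = 81
Function('C')(W) = Add(4, Mul(-2, Pow(Add(-3, W), -1))) (Function('C')(W) = Add(4, Mul(-2, Pow(Add(W, -3), -1))) = Add(4, Mul(-2, Pow(Add(-3, W), -1))))
Mul(Function('C')(t), Function('d')(Function('g')(6))) = Mul(Mul(2, Pow(Add(-3, 81), -1), Add(-7, Mul(2, 81))), Add(-12, 7)) = Mul(Mul(2, Pow(78, -1), Add(-7, 162)), -5) = Mul(Mul(2, Rational(1, 78), 155), -5) = Mul(Rational(155, 39), -5) = Rational(-775, 39)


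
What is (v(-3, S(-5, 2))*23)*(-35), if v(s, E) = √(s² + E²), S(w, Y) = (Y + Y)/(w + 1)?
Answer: -805*√10 ≈ -2545.6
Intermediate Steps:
S(w, Y) = 2*Y/(1 + w) (S(w, Y) = (2*Y)/(1 + w) = 2*Y/(1 + w))
v(s, E) = √(E² + s²)
(v(-3, S(-5, 2))*23)*(-35) = (√((2*2/(1 - 5))² + (-3)²)*23)*(-35) = (√((2*2/(-4))² + 9)*23)*(-35) = (√((2*2*(-¼))² + 9)*23)*(-35) = (√((-1)² + 9)*23)*(-35) = (√(1 + 9)*23)*(-35) = (√10*23)*(-35) = (23*√10)*(-35) = -805*√10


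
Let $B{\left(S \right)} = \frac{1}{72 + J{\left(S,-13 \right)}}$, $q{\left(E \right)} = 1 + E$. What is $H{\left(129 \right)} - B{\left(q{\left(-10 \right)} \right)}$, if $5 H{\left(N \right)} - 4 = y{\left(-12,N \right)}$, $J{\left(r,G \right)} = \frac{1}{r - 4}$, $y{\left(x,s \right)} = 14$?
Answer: $\frac{3353}{935} \approx 3.5861$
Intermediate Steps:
$J{\left(r,G \right)} = \frac{1}{-4 + r}$
$H{\left(N \right)} = \frac{18}{5}$ ($H{\left(N \right)} = \frac{4}{5} + \frac{1}{5} \cdot 14 = \frac{4}{5} + \frac{14}{5} = \frac{18}{5}$)
$B{\left(S \right)} = \frac{1}{72 + \frac{1}{-4 + S}}$
$H{\left(129 \right)} - B{\left(q{\left(-10 \right)} \right)} = \frac{18}{5} - \frac{-4 + \left(1 - 10\right)}{-287 + 72 \left(1 - 10\right)} = \frac{18}{5} - \frac{-4 - 9}{-287 + 72 \left(-9\right)} = \frac{18}{5} - \frac{1}{-287 - 648} \left(-13\right) = \frac{18}{5} - \frac{1}{-935} \left(-13\right) = \frac{18}{5} - \left(- \frac{1}{935}\right) \left(-13\right) = \frac{18}{5} - \frac{13}{935} = \frac{3353}{935}$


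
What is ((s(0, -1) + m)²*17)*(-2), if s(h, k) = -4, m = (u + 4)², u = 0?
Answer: -4896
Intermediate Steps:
m = 16 (m = (0 + 4)² = 4² = 16)
((s(0, -1) + m)²*17)*(-2) = ((-4 + 16)²*17)*(-2) = (12²*17)*(-2) = (144*17)*(-2) = 2448*(-2) = -4896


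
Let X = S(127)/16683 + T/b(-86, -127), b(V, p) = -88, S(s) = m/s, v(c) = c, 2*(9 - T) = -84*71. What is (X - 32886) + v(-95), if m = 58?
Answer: -6155618478275/186449208 ≈ -33015.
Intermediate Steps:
T = 2991 (T = 9 - (-42)*71 = 9 - 1/2*(-5964) = 9 + 2982 = 2991)
S(s) = 58/s
X = -6337149227/186449208 (X = (58/127)/16683 + 2991/(-88) = (58*(1/127))*(1/16683) + 2991*(-1/88) = (58/127)*(1/16683) - 2991/88 = 58/2118741 - 2991/88 = -6337149227/186449208 ≈ -33.989)
(X - 32886) + v(-95) = (-6337149227/186449208 - 32886) - 95 = -6137905803515/186449208 - 95 = -6155618478275/186449208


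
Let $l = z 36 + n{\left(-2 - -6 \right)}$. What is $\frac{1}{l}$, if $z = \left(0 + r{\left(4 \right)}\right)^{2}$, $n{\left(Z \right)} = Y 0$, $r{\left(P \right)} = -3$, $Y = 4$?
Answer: $\frac{1}{324} \approx 0.0030864$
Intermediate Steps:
$n{\left(Z \right)} = 0$ ($n{\left(Z \right)} = 4 \cdot 0 = 0$)
$z = 9$ ($z = \left(0 - 3\right)^{2} = \left(-3\right)^{2} = 9$)
$l = 324$ ($l = 9 \cdot 36 + 0 = 324 + 0 = 324$)
$\frac{1}{l} = \frac{1}{324}$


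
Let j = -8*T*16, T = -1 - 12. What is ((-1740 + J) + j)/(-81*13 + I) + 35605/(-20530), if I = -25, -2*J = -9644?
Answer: -1940251/316162 ≈ -6.1369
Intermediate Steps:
J = 4822 (J = -½*(-9644) = 4822)
T = -13
j = 1664 (j = -8*(-13)*16 = 104*16 = 1664)
((-1740 + J) + j)/(-81*13 + I) + 35605/(-20530) = ((-1740 + 4822) + 1664)/(-81*13 - 25) + 35605/(-20530) = (3082 + 1664)/(-1053 - 25) + 35605*(-1/20530) = 4746/(-1078) - 7121/4106 = 4746*(-1/1078) - 7121/4106 = -339/77 - 7121/4106 = -1940251/316162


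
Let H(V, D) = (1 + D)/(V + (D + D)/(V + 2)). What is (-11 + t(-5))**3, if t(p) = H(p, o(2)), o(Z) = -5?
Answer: -79507/125 ≈ -636.06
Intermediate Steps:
H(V, D) = (1 + D)/(V + 2*D/(2 + V)) (H(V, D) = (1 + D)/(V + (2*D)/(2 + V)) = (1 + D)/(V + 2*D/(2 + V)))
t(p) = (-8 - 4*p)/(-10 + p**2 + 2*p) (t(p) = (2 + p + 2*(-5) - 5*p)/(p**2 + 2*(-5) + 2*p) = (2 + p - 10 - 5*p)/(p**2 - 10 + 2*p) = (-8 - 4*p)/(-10 + p**2 + 2*p))
(-11 + t(-5))**3 = (-11 + 4*(-2 - 1*(-5))/(-10 + (-5)**2 + 2*(-5)))**3 = (-11 + 4*(-2 + 5)/(-10 + 25 - 10))**3 = (-11 + 4*3/5)**3 = (-11 + 4*(1/5)*3)**3 = (-11 + 12/5)**3 = (-43/5)**3 = -79507/125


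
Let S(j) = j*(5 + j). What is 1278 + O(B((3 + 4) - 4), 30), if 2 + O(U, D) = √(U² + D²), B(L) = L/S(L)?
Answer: 1276 + √57601/8 ≈ 1306.0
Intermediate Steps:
B(L) = 1/(5 + L) (B(L) = L/((L*(5 + L))) = L*(1/(L*(5 + L))) = 1/(5 + L))
O(U, D) = -2 + √(D² + U²) (O(U, D) = -2 + √(U² + D²) = -2 + √(D² + U²))
1278 + O(B((3 + 4) - 4), 30) = 1278 + (-2 + √(30² + (1/(5 + ((3 + 4) - 4)))²)) = 1278 + (-2 + √(900 + (1/(5 + (7 - 4)))²)) = 1278 + (-2 + √(900 + (1/(5 + 3))²)) = 1278 + (-2 + √(900 + (1/8)²)) = 1278 + (-2 + √(900 + (⅛)²)) = 1278 + (-2 + √(900 + 1/64)) = 1278 + (-2 + √(57601/64)) = 1278 + (-2 + √57601/8) = 1276 + √57601/8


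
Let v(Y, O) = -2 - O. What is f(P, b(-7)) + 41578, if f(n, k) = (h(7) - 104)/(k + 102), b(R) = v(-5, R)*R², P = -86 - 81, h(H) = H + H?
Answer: 14427476/347 ≈ 41578.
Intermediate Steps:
h(H) = 2*H
P = -167
b(R) = R²*(-2 - R) (b(R) = (-2 - R)*R² = R²*(-2 - R))
f(n, k) = -90/(102 + k) (f(n, k) = (2*7 - 104)/(k + 102) = (14 - 104)/(102 + k) = -90/(102 + k))
f(P, b(-7)) + 41578 = -90/(102 + (-7)²*(-2 - 1*(-7))) + 41578 = -90/(102 + 49*(-2 + 7)) + 41578 = -90/(102 + 49*5) + 41578 = -90/(102 + 245) + 41578 = -90/347 + 41578 = 14427476/347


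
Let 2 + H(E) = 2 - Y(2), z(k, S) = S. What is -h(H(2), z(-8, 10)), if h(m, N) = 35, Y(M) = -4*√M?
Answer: -35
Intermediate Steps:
H(E) = 4*√2 (H(E) = -2 + (2 - (-4)*√2) = -2 + (2 + 4*√2) = 4*√2)
-h(H(2), z(-8, 10)) = -1*35 = -35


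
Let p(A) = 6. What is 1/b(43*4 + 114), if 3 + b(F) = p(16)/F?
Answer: -143/426 ≈ -0.33568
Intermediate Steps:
b(F) = -3 + 6/F
1/b(43*4 + 114) = 1/(-3 + 6/(43*4 + 114)) = 1/(-3 + 6/(172 + 114)) = 1/(-3 + 6/286) = 1/(-3 + 6*(1/286)) = 1/(-3 + 3/143) = 1/(-426/143) = -143/426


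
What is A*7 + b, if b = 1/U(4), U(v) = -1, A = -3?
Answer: -22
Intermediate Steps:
b = -1 (b = 1/(-1) = -1)
A*7 + b = -3*7 - 1 = -21 - 1 = -22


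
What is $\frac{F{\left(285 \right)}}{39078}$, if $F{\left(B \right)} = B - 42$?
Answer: $\frac{27}{4342} \approx 0.0062183$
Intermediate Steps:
$F{\left(B \right)} = -42 + B$
$\frac{F{\left(285 \right)}}{39078} = \frac{-42 + 285}{39078} = 243 \cdot \frac{1}{39078} = \frac{27}{4342}$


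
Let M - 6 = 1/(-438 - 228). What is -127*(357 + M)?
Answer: -30703139/666 ≈ -46101.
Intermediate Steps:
M = 3995/666 (M = 6 + 1/(-438 - 228) = 6 + 1/(-666) = 6 - 1/666 = 3995/666 ≈ 5.9985)
-127*(357 + M) = -127*(357 + 3995/666) = -127*241757/666 = -30703139/666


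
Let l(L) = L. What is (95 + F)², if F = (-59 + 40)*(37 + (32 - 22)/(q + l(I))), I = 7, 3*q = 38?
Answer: 1328019364/3481 ≈ 3.8151e+5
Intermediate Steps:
q = 38/3 (q = (⅓)*38 = 38/3 ≈ 12.667)
F = -42047/59 (F = (-59 + 40)*(37 + (32 - 22)/(38/3 + 7)) = -19*(37 + 10/(59/3)) = -19*(37 + 10*(3/59)) = -19*(37 + 30/59) = -19*2213/59 = -42047/59 ≈ -712.66)
(95 + F)² = (95 - 42047/59)² = (-36442/59)² = 1328019364/3481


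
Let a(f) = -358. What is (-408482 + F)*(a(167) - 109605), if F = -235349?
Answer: 70797588253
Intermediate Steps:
(-408482 + F)*(a(167) - 109605) = (-408482 - 235349)*(-358 - 109605) = -643831*(-109963) = 70797588253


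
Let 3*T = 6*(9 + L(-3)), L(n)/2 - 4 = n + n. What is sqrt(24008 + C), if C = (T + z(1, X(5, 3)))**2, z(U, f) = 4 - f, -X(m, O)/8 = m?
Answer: 2*sqrt(6731) ≈ 164.09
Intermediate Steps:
X(m, O) = -8*m
L(n) = 8 + 4*n (L(n) = 8 + 2*(n + n) = 8 + 2*(2*n) = 8 + 4*n)
T = 10 (T = (6*(9 + (8 + 4*(-3))))/3 = (6*(9 + (8 - 12)))/3 = (6*(9 - 4))/3 = (6*5)/3 = (1/3)*30 = 10)
C = 2916 (C = (10 + (4 - (-8)*5))**2 = (10 + (4 - 1*(-40)))**2 = (10 + (4 + 40))**2 = (10 + 44)**2 = 54**2 = 2916)
sqrt(24008 + C) = sqrt(24008 + 2916) = sqrt(26924) = 2*sqrt(6731)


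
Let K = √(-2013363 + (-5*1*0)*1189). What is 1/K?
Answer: -I*√223707/671121 ≈ -0.00070476*I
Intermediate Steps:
K = 3*I*√223707 (K = √(-2013363 - 5*0*1189) = √(-2013363 + 0*1189) = √(-2013363 + 0) = √(-2013363) = 3*I*√223707 ≈ 1418.9*I)
1/K = 1/(3*I*√223707) = -I*√223707/671121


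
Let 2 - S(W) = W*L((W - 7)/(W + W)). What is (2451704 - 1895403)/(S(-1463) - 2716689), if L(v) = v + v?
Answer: -556301/2715217 ≈ -0.20488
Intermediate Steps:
L(v) = 2*v
S(W) = 9 - W (S(W) = 2 - W*2*((W - 7)/(W + W)) = 2 - W*2*((-7 + W)/((2*W))) = 2 - W*2*((-7 + W)*(1/(2*W))) = 2 - W*2*((-7 + W)/(2*W)) = 2 - W*(-7 + W)/W = 2 - (-7 + W) = 2 + (7 - W) = 9 - W)
(2451704 - 1895403)/(S(-1463) - 2716689) = (2451704 - 1895403)/((9 - 1*(-1463)) - 2716689) = 556301/((9 + 1463) - 2716689) = 556301/(1472 - 2716689) = 556301/(-2715217) = 556301*(-1/2715217) = -556301/2715217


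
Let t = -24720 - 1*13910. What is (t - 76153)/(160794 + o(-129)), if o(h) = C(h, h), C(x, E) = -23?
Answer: -114783/160771 ≈ -0.71395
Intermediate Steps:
o(h) = -23
t = -38630 (t = -24720 - 13910 = -38630)
(t - 76153)/(160794 + o(-129)) = (-38630 - 76153)/(160794 - 23) = -114783/160771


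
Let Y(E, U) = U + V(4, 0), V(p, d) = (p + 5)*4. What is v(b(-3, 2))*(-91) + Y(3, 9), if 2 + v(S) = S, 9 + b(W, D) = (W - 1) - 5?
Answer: 1865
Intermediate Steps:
b(W, D) = -15 + W (b(W, D) = -9 + ((W - 1) - 5) = -9 + ((-1 + W) - 5) = -9 + (-6 + W) = -15 + W)
v(S) = -2 + S
V(p, d) = 20 + 4*p (V(p, d) = (5 + p)*4 = 20 + 4*p)
Y(E, U) = 36 + U (Y(E, U) = U + (20 + 4*4) = U + (20 + 16) = U + 36 = 36 + U)
v(b(-3, 2))*(-91) + Y(3, 9) = (-2 + (-15 - 3))*(-91) + (36 + 9) = (-2 - 18)*(-91) + 45 = -20*(-91) + 45 = 1820 + 45 = 1865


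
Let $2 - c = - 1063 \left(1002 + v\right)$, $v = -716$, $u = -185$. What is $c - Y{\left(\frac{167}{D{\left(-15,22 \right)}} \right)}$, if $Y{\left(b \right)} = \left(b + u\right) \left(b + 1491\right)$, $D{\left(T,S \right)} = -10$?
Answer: $\frac{60138631}{100} \approx 6.0139 \cdot 10^{5}$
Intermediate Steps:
$c = 304020$ ($c = 2 - - 1063 \left(1002 - 716\right) = 2 - \left(-1063\right) 286 = 2 - -304018 = 2 + 304018 = 304020$)
$Y{\left(b \right)} = \left(-185 + b\right) \left(1491 + b\right)$ ($Y{\left(b \right)} = \left(b - 185\right) \left(b + 1491\right) = \left(-185 + b\right) \left(1491 + b\right)$)
$c - Y{\left(\frac{167}{D{\left(-15,22 \right)}} \right)} = 304020 - \left(-275835 + \left(\frac{167}{-10}\right)^{2} + 1306 \frac{167}{-10}\right) = 304020 - \left(-275835 + \left(167 \left(- \frac{1}{10}\right)\right)^{2} + 1306 \cdot 167 \left(- \frac{1}{10}\right)\right) = 304020 - \left(-275835 + \left(- \frac{167}{10}\right)^{2} + 1306 \left(- \frac{167}{10}\right)\right) = 304020 - \left(-275835 + \frac{27889}{100} - \frac{109051}{5}\right) = 304020 - - \frac{29736631}{100} = 304020 + \frac{29736631}{100} = \frac{60138631}{100}$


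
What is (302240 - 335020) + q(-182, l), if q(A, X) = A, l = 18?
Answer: -32962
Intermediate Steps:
(302240 - 335020) + q(-182, l) = (302240 - 335020) - 182 = -32780 - 182 = -32962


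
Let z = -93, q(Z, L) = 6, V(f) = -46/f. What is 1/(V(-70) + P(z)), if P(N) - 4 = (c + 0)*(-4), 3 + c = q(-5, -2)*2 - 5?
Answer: -35/397 ≈ -0.088161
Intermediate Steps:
c = 4 (c = -3 + (6*2 - 5) = -3 + (12 - 5) = -3 + 7 = 4)
P(N) = -12 (P(N) = 4 + (4 + 0)*(-4) = 4 + 4*(-4) = 4 - 16 = -12)
1/(V(-70) + P(z)) = 1/(-46/(-70) - 12) = 1/(-46*(-1/70) - 12) = 1/(23/35 - 12) = 1/(-397/35) = -35/397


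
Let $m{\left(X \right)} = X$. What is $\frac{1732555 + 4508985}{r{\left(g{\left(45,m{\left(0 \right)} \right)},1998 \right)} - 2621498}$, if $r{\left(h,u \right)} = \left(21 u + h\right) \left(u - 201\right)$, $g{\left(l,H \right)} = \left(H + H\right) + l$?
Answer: $\frac{6241540}{72857893} \approx 0.085667$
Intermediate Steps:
$g{\left(l,H \right)} = l + 2 H$ ($g{\left(l,H \right)} = 2 H + l = l + 2 H$)
$r{\left(h,u \right)} = \left(-201 + u\right) \left(h + 21 u\right)$ ($r{\left(h,u \right)} = \left(h + 21 u\right) \left(-201 + u\right) = \left(-201 + u\right) \left(h + 21 u\right)$)
$\frac{1732555 + 4508985}{r{\left(g{\left(45,m{\left(0 \right)} \right)},1998 \right)} - 2621498} = \frac{1732555 + 4508985}{\left(\left(-4221\right) 1998 - 201 \left(45 + 2 \cdot 0\right) + 21 \cdot 1998^{2} + \left(45 + 2 \cdot 0\right) 1998\right) - 2621498} = \frac{6241540}{\left(-8433558 - 201 \left(45 + 0\right) + 21 \cdot 3992004 + \left(45 + 0\right) 1998\right) - 2621498} = \frac{6241540}{\left(-8433558 - 9045 + 83832084 + 45 \cdot 1998\right) - 2621498} = \frac{6241540}{\left(-8433558 - 9045 + 83832084 + 89910\right) - 2621498} = \frac{6241540}{75479391 - 2621498} = \frac{6241540}{72857893}$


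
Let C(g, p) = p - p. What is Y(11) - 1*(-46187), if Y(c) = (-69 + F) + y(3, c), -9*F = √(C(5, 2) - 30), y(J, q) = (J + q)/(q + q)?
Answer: 507305/11 - I*√30/9 ≈ 46119.0 - 0.60858*I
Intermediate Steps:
C(g, p) = 0
y(J, q) = (J + q)/(2*q) (y(J, q) = (J + q)/((2*q)) = (J + q)*(1/(2*q)) = (J + q)/(2*q))
F = -I*√30/9 (F = -√(0 - 30)/9 = -I*√30/9 ≈ -0.60858*I)
Y(c) = -69 + (3 + c)/(2*c) - I*√30/9 (Y(c) = (-69 - I*√30/9) + (3 + c)/(2*c) = -69 + (3 + c)/(2*c) - I*√30/9)
Y(11) - 1*(-46187) = (-137/2 + (3/2)/11 - I*√30/9) - 1*(-46187) = (-137/2 + (3/2)*(1/11) - I*√30/9) + 46187 = (-137/2 + 3/22 - I*√30/9) + 46187 = (-752/11 - I*√30/9) + 46187 = 507305/11 - I*√30/9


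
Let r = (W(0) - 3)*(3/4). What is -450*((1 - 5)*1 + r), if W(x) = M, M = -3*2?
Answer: 9675/2 ≈ 4837.5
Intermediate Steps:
M = -6
W(x) = -6
r = -27/4 (r = (-6 - 3)*(3/4) = -27/4 ≈ -6.7500)
-450*((1 - 5)*1 + r) = -450*((1 - 5)*1 - 27/4) = -450*(-4*1 - 27/4) = -450*(-4 - 27/4) = -450*(-43/4) = 9675/2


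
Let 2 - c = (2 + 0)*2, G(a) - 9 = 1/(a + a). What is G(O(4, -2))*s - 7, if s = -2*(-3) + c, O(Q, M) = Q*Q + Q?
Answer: 291/10 ≈ 29.100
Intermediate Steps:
O(Q, M) = Q + Q**2 (O(Q, M) = Q**2 + Q = Q + Q**2)
G(a) = 9 + 1/(2*a) (G(a) = 9 + 1/(a + a) = 9 + 1/(2*a))
c = -2 (c = 2 - (2 + 0)*2 = 2 - 2*2 = 2 - 1*4 = 2 - 4 = -2)
s = 4 (s = -2*(-3) - 2 = 6 - 2 = 4)
G(O(4, -2))*s - 7 = (9 + 1/(2*((4*(1 + 4)))))*4 - 7 = (9 + 1/(2*((4*5))))*4 - 7 = (9 + (1/2)/20)*4 - 7 = (9 + (1/2)*(1/20))*4 - 7 = (9 + 1/40)*4 - 7 = (361/40)*4 - 7 = 361/10 - 7 = 291/10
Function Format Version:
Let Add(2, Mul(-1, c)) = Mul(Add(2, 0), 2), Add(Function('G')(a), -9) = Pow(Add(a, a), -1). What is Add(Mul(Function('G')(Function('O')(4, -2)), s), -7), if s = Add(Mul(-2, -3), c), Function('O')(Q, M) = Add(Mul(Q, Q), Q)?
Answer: Rational(291, 10) ≈ 29.100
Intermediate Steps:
Function('O')(Q, M) = Add(Q, Pow(Q, 2)) (Function('O')(Q, M) = Add(Pow(Q, 2), Q) = Add(Q, Pow(Q, 2)))
Function('G')(a) = Add(9, Mul(Rational(1, 2), Pow(a, -1))) (Function('G')(a) = Add(9, Pow(Add(a, a), -1)) = Add(9, Pow(Mul(2, a), -1)) = Add(9, Mul(Rational(1, 2), Pow(a, -1))))
c = -2 (c = Add(2, Mul(-1, Mul(Add(2, 0), 2))) = Add(2, Mul(-1, Mul(2, 2))) = Add(2, Mul(-1, 4)) = Add(2, -4) = -2)
s = 4 (s = Add(Mul(-2, -3), -2) = Add(6, -2) = 4)
Add(Mul(Function('G')(Function('O')(4, -2)), s), -7) = Add(Mul(Add(9, Mul(Rational(1, 2), Pow(Mul(4, Add(1, 4)), -1))), 4), -7) = Add(Mul(Add(9, Mul(Rational(1, 2), Pow(Mul(4, 5), -1))), 4), -7) = Add(Mul(Add(9, Mul(Rational(1, 2), Pow(20, -1))), 4), -7) = Add(Mul(Add(9, Mul(Rational(1, 2), Rational(1, 20))), 4), -7) = Add(Mul(Add(9, Rational(1, 40)), 4), -7) = Add(Mul(Rational(361, 40), 4), -7) = Add(Rational(361, 10), -7) = Rational(291, 10)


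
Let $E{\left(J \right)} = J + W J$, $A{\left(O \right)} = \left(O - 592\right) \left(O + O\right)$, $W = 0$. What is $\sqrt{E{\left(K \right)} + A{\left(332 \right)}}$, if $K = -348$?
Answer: $2 i \sqrt{43247} \approx 415.92 i$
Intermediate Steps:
$A{\left(O \right)} = 2 O \left(-592 + O\right)$ ($A{\left(O \right)} = \left(-592 + O\right) 2 O = 2 O \left(-592 + O\right)$)
$E{\left(J \right)} = J$ ($E{\left(J \right)} = J + 0 J = J + 0 = J$)
$\sqrt{E{\left(K \right)} + A{\left(332 \right)}} = \sqrt{-348 + 2 \cdot 332 \left(-592 + 332\right)} = \sqrt{-348 + 2 \cdot 332 \left(-260\right)} = \sqrt{-348 - 172640} = \sqrt{-172988} = 2 i \sqrt{43247}$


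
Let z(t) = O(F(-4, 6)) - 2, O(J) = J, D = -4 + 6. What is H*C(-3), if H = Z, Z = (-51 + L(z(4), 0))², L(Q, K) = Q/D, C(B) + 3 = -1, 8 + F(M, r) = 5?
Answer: -11449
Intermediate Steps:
F(M, r) = -3 (F(M, r) = -8 + 5 = -3)
D = 2
C(B) = -4 (C(B) = -3 - 1 = -4)
z(t) = -5 (z(t) = -3 - 2 = -5)
L(Q, K) = Q/2
Z = 11449/4 (Z = (-51 + (½)*(-5))² = (-51 - 5/2)² = (-107/2)² = 11449/4 ≈ 2862.3)
H = 11449/4 ≈ 2862.3
H*C(-3) = (11449/4)*(-4) = -11449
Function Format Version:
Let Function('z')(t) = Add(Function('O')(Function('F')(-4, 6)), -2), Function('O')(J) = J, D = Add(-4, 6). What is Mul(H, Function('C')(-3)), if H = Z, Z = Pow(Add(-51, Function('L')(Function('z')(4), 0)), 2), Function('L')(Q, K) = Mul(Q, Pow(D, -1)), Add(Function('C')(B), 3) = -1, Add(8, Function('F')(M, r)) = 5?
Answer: -11449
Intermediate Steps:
Function('F')(M, r) = -3 (Function('F')(M, r) = Add(-8, 5) = -3)
D = 2
Function('C')(B) = -4 (Function('C')(B) = Add(-3, -1) = -4)
Function('z')(t) = -5 (Function('z')(t) = Add(-3, -2) = -5)
Function('L')(Q, K) = Mul(Rational(1, 2), Q) (Function('L')(Q, K) = Mul(Q, Pow(2, -1)) = Mul(Q, Rational(1, 2)) = Mul(Rational(1, 2), Q))
Z = Rational(11449, 4) (Z = Pow(Add(-51, Mul(Rational(1, 2), -5)), 2) = Pow(Add(-51, Rational(-5, 2)), 2) = Pow(Rational(-107, 2), 2) = Rational(11449, 4) ≈ 2862.3)
H = Rational(11449, 4) ≈ 2862.3
Mul(H, Function('C')(-3)) = Mul(Rational(11449, 4), -4) = -11449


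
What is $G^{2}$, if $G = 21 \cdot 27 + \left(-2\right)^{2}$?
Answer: $326041$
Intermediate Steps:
$G = 571$ ($G = 567 + 4 = 571$)
$G^{2} = 571^{2} = 326041$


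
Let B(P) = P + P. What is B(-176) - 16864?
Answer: -17216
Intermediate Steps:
B(P) = 2*P
B(-176) - 16864 = 2*(-176) - 16864 = -352 - 16864 = -17216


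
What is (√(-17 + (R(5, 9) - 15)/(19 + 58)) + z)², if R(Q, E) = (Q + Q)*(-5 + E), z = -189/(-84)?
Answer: -14307/1232 + 9*I*√24717/77 ≈ -11.613 + 18.376*I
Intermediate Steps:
z = 9/4 (z = -189*(-1/84) = 9/4 ≈ 2.2500)
R(Q, E) = 2*Q*(-5 + E) (R(Q, E) = (2*Q)*(-5 + E) = 2*Q*(-5 + E))
(√(-17 + (R(5, 9) - 15)/(19 + 58)) + z)² = (√(-17 + (2*5*(-5 + 9) - 15)/(19 + 58)) + 9/4)² = (√(-17 + (2*5*4 - 15)/77) + 9/4)² = (√(-17 + (40 - 15)*(1/77)) + 9/4)² = (√(-17 + 25*(1/77)) + 9/4)² = (√(-17 + 25/77) + 9/4)² = (√(-1284/77) + 9/4)² = (2*I*√24717/77 + 9/4)² = (9/4 + 2*I*√24717/77)²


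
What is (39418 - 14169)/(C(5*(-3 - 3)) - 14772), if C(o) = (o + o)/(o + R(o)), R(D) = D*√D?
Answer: 25249*(I - √30)/(2*(-7385*I + 7386*√30)) ≈ -1.7093 + 4.0888e-5*I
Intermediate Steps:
R(D) = D^(3/2)
C(o) = 2*o/(o + o^(3/2)) (C(o) = (o + o)/(o + o^(3/2)) = (2*o)/(o + o^(3/2)) = 2*o/(o + o^(3/2)))
(39418 - 14169)/(C(5*(-3 - 3)) - 14772) = (39418 - 14169)/(2*(5*(-3 - 3))/(5*(-3 - 3) + (5*(-3 - 3))^(3/2)) - 14772) = 25249/(2*(5*(-6))/(5*(-6) + (5*(-6))^(3/2)) - 14772) = 25249/(2*(-30)/(-30 + (-30)^(3/2)) - 14772) = 25249/(2*(-30)/(-30 - 30*I*√30) - 14772) = 25249/(-60/(-30 - 30*I*√30) - 14772) = 25249/(-14772 - 60/(-30 - 30*I*√30))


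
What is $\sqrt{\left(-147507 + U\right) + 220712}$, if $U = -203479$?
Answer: $i \sqrt{130274} \approx 360.94 i$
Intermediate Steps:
$\sqrt{\left(-147507 + U\right) + 220712} = \sqrt{\left(-147507 - 203479\right) + 220712} = \sqrt{-350986 + 220712} = \sqrt{-130274} = i \sqrt{130274}$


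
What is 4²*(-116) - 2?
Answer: -1858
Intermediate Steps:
4²*(-116) - 2 = 16*(-116) - 2 = -1856 - 2 = -1858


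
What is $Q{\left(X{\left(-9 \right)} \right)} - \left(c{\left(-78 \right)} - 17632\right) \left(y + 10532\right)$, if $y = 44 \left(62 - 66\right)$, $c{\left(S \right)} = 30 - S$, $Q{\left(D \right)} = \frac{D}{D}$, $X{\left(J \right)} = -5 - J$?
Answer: $181478545$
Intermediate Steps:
$Q{\left(D \right)} = 1$
$y = -176$ ($y = 44 \left(-4\right) = -176$)
$Q{\left(X{\left(-9 \right)} \right)} - \left(c{\left(-78 \right)} - 17632\right) \left(y + 10532\right) = 1 - \left(\left(30 - -78\right) - 17632\right) \left(-176 + 10532\right) = 1 - \left(\left(30 + 78\right) - 17632\right) 10356 = 1 - \left(108 - 17632\right) 10356 = 1 - \left(-17524\right) 10356 = 1 - -181478544 = 1 + 181478544 = 181478545$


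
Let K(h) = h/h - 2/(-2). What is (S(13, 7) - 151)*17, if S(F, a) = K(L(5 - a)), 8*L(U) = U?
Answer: -2533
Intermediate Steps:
L(U) = U/8
K(h) = 2 (K(h) = 1 - 2*(-½) = 1 + 1 = 2)
S(F, a) = 2
(S(13, 7) - 151)*17 = (2 - 151)*17 = -149*17 = -2533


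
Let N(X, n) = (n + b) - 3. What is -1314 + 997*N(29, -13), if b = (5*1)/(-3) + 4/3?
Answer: -52795/3 ≈ -17598.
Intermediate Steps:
b = -1/3 (b = 5*(-1/3) + 4*(1/3) = -5/3 + 4/3 = -1/3 ≈ -0.33333)
N(X, n) = -10/3 + n (N(X, n) = (n - 1/3) - 3 = (-1/3 + n) - 3 = -10/3 + n)
-1314 + 997*N(29, -13) = -1314 + 997*(-10/3 - 13) = -1314 + 997*(-49/3) = -1314 - 48853/3 = -52795/3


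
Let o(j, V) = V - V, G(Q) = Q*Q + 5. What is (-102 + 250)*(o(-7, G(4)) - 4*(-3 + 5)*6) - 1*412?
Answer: -7516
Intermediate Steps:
G(Q) = 5 + Q**2 (G(Q) = Q**2 + 5 = 5 + Q**2)
o(j, V) = 0
(-102 + 250)*(o(-7, G(4)) - 4*(-3 + 5)*6) - 1*412 = (-102 + 250)*(0 - 4*(-3 + 5)*6) - 1*412 = 148*(0 - 4*2*6) - 412 = 148*(0 - 8*6) - 412 = 148*(0 - 48) - 412 = 148*(-48) - 412 = -7104 - 412 = -7516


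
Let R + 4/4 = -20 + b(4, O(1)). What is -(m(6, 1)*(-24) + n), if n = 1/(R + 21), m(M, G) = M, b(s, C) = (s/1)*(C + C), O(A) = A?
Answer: 1151/8 ≈ 143.88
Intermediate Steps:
b(s, C) = 2*C*s (b(s, C) = (s*1)*(2*C) = s*(2*C) = 2*C*s)
R = -13 (R = -1 + (-20 + 2*1*4) = -1 + (-20 + 8) = -1 - 12 = -13)
n = ⅛ (n = 1/(-13 + 21) = 1/8 = ⅛ ≈ 0.12500)
-(m(6, 1)*(-24) + n) = -(6*(-24) + ⅛) = -(-144 + ⅛) = -1*(-1151/8) = 1151/8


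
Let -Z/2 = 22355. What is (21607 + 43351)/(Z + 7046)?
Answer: -32479/18832 ≈ -1.7247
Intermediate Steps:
Z = -44710 (Z = -2*22355 = -44710)
(21607 + 43351)/(Z + 7046) = (21607 + 43351)/(-44710 + 7046) = 64958/(-37664) = 64958*(-1/37664) = -32479/18832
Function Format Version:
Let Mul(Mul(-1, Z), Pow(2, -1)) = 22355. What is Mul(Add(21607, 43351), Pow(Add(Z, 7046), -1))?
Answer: Rational(-32479, 18832) ≈ -1.7247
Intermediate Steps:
Z = -44710 (Z = Mul(-2, 22355) = -44710)
Mul(Add(21607, 43351), Pow(Add(Z, 7046), -1)) = Mul(Add(21607, 43351), Pow(Add(-44710, 7046), -1)) = Mul(64958, Pow(-37664, -1)) = Mul(64958, Rational(-1, 37664)) = Rational(-32479, 18832)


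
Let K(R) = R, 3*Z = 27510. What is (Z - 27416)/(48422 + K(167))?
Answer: -18246/48589 ≈ -0.37552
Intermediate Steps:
Z = 9170 (Z = (1/3)*27510 = 9170)
(Z - 27416)/(48422 + K(167)) = (9170 - 27416)/(48422 + 167) = -18246/48589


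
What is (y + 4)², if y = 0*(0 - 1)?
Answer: 16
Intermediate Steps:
y = 0 (y = 0*(-1) = 0)
(y + 4)² = (0 + 4)² = 4² = 16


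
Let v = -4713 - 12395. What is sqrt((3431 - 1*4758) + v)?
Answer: I*sqrt(18435) ≈ 135.78*I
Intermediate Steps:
v = -17108
sqrt((3431 - 1*4758) + v) = sqrt((3431 - 1*4758) - 17108) = sqrt((3431 - 4758) - 17108) = sqrt(-1327 - 17108) = sqrt(-18435) = I*sqrt(18435)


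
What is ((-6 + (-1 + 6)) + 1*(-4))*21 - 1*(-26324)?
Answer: 26219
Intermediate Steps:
((-6 + (-1 + 6)) + 1*(-4))*21 - 1*(-26324) = ((-6 + 5) - 4)*21 + 26324 = (-1 - 4)*21 + 26324 = -5*21 + 26324 = -105 + 26324 = 26219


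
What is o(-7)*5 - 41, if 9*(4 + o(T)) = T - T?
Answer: -61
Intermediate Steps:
o(T) = -4 (o(T) = -4 + (T - T)/9 = -4 + (⅑)*0 = -4 + 0 = -4)
o(-7)*5 - 41 = -4*5 - 41 = -20 - 41 = -61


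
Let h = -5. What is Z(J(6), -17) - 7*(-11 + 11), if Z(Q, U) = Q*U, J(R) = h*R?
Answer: 510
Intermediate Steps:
J(R) = -5*R
Z(J(6), -17) - 7*(-11 + 11) = -5*6*(-17) - 7*(-11 + 11) = -30*(-17) - 7*0 = 510 + 0 = 510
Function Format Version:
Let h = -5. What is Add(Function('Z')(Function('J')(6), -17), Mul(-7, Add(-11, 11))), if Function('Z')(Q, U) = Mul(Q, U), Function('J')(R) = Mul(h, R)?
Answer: 510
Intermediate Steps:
Function('J')(R) = Mul(-5, R)
Add(Function('Z')(Function('J')(6), -17), Mul(-7, Add(-11, 11))) = Add(Mul(Mul(-5, 6), -17), Mul(-7, Add(-11, 11))) = Add(Mul(-30, -17), Mul(-7, 0)) = Add(510, 0) = 510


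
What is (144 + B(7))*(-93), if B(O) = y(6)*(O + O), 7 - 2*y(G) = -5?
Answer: -21204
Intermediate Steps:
y(G) = 6 (y(G) = 7/2 - ½*(-5) = 7/2 + 5/2 = 6)
B(O) = 12*O (B(O) = 6*(O + O) = 6*(2*O) = 12*O)
(144 + B(7))*(-93) = (144 + 12*7)*(-93) = (144 + 84)*(-93) = 228*(-93) = -21204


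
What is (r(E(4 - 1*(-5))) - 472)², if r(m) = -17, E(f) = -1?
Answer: 239121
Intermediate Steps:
(r(E(4 - 1*(-5))) - 472)² = (-17 - 472)² = (-489)² = 239121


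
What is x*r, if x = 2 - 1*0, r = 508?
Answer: 1016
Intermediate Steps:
x = 2 (x = 2 + 0 = 2)
x*r = 2*508 = 1016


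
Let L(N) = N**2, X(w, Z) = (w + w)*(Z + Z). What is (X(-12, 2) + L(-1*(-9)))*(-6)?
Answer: 90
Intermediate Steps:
X(w, Z) = 4*Z*w (X(w, Z) = (2*w)*(2*Z) = 4*Z*w)
(X(-12, 2) + L(-1*(-9)))*(-6) = (4*2*(-12) + (-1*(-9))**2)*(-6) = (-96 + 9**2)*(-6) = (-96 + 81)*(-6) = -15*(-6) = 90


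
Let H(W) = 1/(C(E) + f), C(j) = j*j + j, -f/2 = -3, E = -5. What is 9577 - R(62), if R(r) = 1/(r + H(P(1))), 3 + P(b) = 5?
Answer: 15447675/1613 ≈ 9577.0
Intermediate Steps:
f = 6 (f = -2*(-3) = 6)
C(j) = j + j² (C(j) = j² + j = j + j²)
P(b) = 2 (P(b) = -3 + 5 = 2)
H(W) = 1/26 (H(W) = 1/(-5*(1 - 5) + 6) = 1/(-5*(-4) + 6) = 1/(20 + 6) = 1/26)
R(r) = 1/(1/26 + r) (R(r) = 1/(r + 1/26) = 1/(1/26 + r))
9577 - R(62) = 9577 - 26/(1 + 26*62) = 9577 - 26/(1 + 1612) = 9577 - 26/1613 = 15447675/1613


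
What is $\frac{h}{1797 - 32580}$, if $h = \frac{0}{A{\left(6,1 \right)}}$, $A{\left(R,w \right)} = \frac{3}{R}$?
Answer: $0$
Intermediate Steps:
$h = 0$ ($h = \frac{0}{3 \cdot \frac{1}{6}} = 0 \frac{1}{\frac{1}{2}} = 0 \cdot 2 = 0$)
$\frac{h}{1797 - 32580} = \frac{1}{1797 - 32580} \cdot 0 = \frac{1}{-30783} \cdot 0 = \left(- \frac{1}{30783}\right) 0 = 0$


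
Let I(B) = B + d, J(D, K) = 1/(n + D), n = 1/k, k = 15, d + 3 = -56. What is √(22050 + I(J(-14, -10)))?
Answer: 2*√240146434/209 ≈ 148.29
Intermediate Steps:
d = -59 (d = -3 - 56 = -59)
n = 1/15 ≈ 0.066667
J(D, K) = 1/(1/15 + D)
I(B) = -59 + B (I(B) = B - 59 = -59 + B)
√(22050 + I(J(-14, -10))) = √(22050 + (-59 + 15/(1 + 15*(-14)))) = √(22050 + (-59 + 15/(1 - 210))) = √(22050 + (-59 + 15/(-209))) = √(22050 + (-59 + 15*(-1/209))) = √(22050 + (-59 - 15/209)) = √(22050 - 12346/209) = √(4596104/209) = 2*√240146434/209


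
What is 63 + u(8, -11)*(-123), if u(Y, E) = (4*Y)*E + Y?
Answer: 42375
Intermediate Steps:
u(Y, E) = Y + 4*E*Y (u(Y, E) = 4*E*Y + Y = Y + 4*E*Y)
63 + u(8, -11)*(-123) = 63 + (8*(1 + 4*(-11)))*(-123) = 63 + (8*(1 - 44))*(-123) = 63 + (8*(-43))*(-123) = 63 - 344*(-123) = 63 + 42312 = 42375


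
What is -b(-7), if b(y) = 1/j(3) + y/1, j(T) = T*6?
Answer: 125/18 ≈ 6.9444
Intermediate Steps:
j(T) = 6*T
b(y) = 1/18 + y (b(y) = 1/(6*3) + y/1 = 1/18 + y*1 = 1*(1/18) + y = 1/18 + y)
-b(-7) = -(1/18 - 7) = -1*(-125/18) = 125/18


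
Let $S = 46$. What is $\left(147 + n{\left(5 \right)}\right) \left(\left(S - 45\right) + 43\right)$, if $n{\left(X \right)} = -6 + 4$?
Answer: $6380$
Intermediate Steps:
$n{\left(X \right)} = -2$
$\left(147 + n{\left(5 \right)}\right) \left(\left(S - 45\right) + 43\right) = \left(147 - 2\right) \left(\left(46 - 45\right) + 43\right) = 145 \left(1 + 43\right) = 145 \cdot 44 = 6380$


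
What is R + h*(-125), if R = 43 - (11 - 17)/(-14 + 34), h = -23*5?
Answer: 144183/10 ≈ 14418.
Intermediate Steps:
h = -115
R = 433/10 (R = 43 - (-6)/20 = 43 - 1*(-3/10) = 43 + 3/10 = 433/10 ≈ 43.300)
R + h*(-125) = 433/10 - 115*(-125) = 433/10 + 14375 = 144183/10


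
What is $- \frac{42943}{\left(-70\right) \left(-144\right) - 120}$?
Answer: $- \frac{42943}{9960} \approx -4.3115$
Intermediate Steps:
$- \frac{42943}{\left(-70\right) \left(-144\right) - 120} = - \frac{42943}{10080 - 120} = - \frac{42943}{9960}$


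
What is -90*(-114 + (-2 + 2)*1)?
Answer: 10260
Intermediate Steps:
-90*(-114 + (-2 + 2)*1) = -90*(-114 + 0*1) = -90*(-114 + 0) = -90*(-114) = 10260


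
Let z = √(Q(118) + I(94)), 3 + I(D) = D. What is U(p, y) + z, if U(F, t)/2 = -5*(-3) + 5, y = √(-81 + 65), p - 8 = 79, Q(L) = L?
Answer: 40 + √209 ≈ 54.457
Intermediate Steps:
I(D) = -3 + D
p = 87 (p = 8 + 79 = 87)
y = 4*I (y = √(-16) = 4*I ≈ 4.0*I)
z = √209 (z = √(118 + (-3 + 94)) = √(118 + 91) = √209 ≈ 14.457)
U(F, t) = 40 (U(F, t) = 2*(-5*(-3) + 5) = 2*(15 + 5) = 2*20 = 40)
U(p, y) + z = 40 + √209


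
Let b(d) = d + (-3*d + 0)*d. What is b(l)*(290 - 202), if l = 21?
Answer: -114576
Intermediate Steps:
b(d) = d - 3*d² (b(d) = d + (-3*d)*d = d - 3*d²)
b(l)*(290 - 202) = (21*(1 - 3*21))*(290 - 202) = (21*(1 - 63))*88 = (21*(-62))*88 = -1302*88 = -114576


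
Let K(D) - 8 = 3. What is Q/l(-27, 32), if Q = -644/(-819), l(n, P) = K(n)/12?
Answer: 368/429 ≈ 0.85781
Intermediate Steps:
K(D) = 11 (K(D) = 8 + 3 = 11)
l(n, P) = 11/12
Q = 92/117 (Q = -644*(-1/819) = 92/117 ≈ 0.78632)
Q/l(-27, 32) = 92/(117*(11/12)) = (92/117)*(12/11) = 368/429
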